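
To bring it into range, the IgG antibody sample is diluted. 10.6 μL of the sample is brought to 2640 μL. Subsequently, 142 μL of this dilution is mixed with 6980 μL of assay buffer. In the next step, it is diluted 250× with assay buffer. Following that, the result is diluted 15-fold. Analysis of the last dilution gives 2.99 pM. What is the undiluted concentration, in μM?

Overall dilution factor = 249.1 × 50.15 × 250 × 15 = 4.68 × 10⁷.
Original = 2.99 pM × 4.68 × 10⁷ = 1.40 × 10⁸ pM = 140 μM.

140 μM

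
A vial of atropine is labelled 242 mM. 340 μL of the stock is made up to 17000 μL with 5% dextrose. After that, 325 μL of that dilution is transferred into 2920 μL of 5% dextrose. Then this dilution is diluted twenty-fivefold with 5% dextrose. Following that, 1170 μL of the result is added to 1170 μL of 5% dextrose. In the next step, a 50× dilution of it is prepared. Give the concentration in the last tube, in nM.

194 nM

Overall dilution factor = 50 × 9.985 × 25 × 2 × 50 = 1.25 × 10⁶.
242 mM / 1.25 × 10⁶ = 1.94 × 10⁻⁴ mM = 194 nM.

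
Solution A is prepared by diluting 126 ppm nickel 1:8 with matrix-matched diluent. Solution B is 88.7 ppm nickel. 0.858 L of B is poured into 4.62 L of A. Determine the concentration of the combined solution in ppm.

C_A = 126 ppm / 8 = 15.8 ppm.
C_mix = (C_A·V_A + C_B·V_B)/(V_A + V_B) = (15.8×4.62 + 88.7×0.858) / 5.478 = 27.2 ppm.

27.2 ppm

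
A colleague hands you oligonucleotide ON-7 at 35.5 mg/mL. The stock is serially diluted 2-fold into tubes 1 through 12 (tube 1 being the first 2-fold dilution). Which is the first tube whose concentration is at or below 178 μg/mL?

Tube n has concentration 35.5 mg/mL / 2ⁿ.
Need 2ⁿ ≥ 35.5 mg/mL / 178 μg/mL = 199, so n ≥ 7.64.
First such tube: n = 8.

tube 8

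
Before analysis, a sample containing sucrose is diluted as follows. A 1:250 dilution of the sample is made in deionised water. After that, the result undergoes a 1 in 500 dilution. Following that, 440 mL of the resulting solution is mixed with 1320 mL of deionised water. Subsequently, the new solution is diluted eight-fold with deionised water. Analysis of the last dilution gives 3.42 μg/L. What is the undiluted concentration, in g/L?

Overall dilution factor = 250 × 500 × 4 × 8 = 4.00 × 10⁶.
Original = 3.42 μg/L × 4.00 × 10⁶ = 1.37 × 10⁷ μg/L = 13.7 g/L.

13.7 g/L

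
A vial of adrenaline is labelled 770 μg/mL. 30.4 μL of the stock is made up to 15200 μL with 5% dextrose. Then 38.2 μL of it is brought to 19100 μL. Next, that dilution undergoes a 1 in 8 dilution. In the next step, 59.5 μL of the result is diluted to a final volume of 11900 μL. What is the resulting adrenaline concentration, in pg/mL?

1.93 pg/mL

Overall dilution factor = 500 × 500 × 8 × 200 = 4.00 × 10⁸.
770 μg/mL / 4.00 × 10⁸ = 1.93 × 10⁻⁶ μg/mL = 1.93 pg/mL.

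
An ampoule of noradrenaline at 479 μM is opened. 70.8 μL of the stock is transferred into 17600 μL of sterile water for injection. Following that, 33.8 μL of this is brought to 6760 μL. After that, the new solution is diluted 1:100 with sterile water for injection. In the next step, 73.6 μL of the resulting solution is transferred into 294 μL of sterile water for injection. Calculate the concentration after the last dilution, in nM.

Overall dilution factor = 249.6 × 200 × 100 × 4.995 = 2.49 × 10⁷.
479 μM / 2.49 × 10⁷ = 1.92 × 10⁻⁵ μM = 0.0192 nM.

0.0192 nM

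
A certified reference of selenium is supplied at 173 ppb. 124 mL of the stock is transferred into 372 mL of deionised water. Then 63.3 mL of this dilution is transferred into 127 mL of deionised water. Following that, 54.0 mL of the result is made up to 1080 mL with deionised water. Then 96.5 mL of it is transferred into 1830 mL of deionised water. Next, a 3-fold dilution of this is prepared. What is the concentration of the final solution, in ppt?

Overall dilution factor = 4 × 3.006 × 20 × 19.96 × 3 = 1.44 × 10⁴.
173 ppb / 1.44 × 10⁴ = 0.0120 ppb = 12.0 ppt.

12.0 ppt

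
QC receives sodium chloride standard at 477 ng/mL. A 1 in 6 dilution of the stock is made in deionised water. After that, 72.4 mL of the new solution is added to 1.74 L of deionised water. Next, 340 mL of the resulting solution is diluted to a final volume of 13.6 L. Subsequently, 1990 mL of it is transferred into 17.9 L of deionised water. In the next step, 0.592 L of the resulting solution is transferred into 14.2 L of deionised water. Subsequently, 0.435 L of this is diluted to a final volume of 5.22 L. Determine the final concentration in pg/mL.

0.0265 pg/mL

Overall dilution factor = 6 × 25.03 × 40 × 9.995 × 24.99 × 12 = 1.80 × 10⁷.
477 ng/mL / 1.80 × 10⁷ = 2.65 × 10⁻⁵ ng/mL = 0.0265 pg/mL.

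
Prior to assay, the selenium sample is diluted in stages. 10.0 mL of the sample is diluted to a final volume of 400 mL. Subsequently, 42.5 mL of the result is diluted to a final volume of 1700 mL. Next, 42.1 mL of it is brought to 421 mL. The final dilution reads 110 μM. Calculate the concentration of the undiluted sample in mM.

Overall dilution factor = 40 × 40 × 10 = 1.60 × 10⁴.
Original = 110 μM × 1.60 × 10⁴ = 1.76 × 10⁶ μM = 1760 mM.

1760 mM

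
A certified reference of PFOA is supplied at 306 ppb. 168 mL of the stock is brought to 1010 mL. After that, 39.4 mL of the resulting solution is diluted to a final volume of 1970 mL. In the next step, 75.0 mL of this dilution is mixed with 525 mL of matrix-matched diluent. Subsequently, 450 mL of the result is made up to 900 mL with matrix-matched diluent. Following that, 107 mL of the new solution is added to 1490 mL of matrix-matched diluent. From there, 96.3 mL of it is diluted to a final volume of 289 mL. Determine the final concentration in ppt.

1.42 ppt

Overall dilution factor = 6.012 × 50 × 8 × 2 × 14.93 × 3.001 = 2.15 × 10⁵.
306 ppb / 2.15 × 10⁵ = 1.42 × 10⁻³ ppb = 1.42 ppt.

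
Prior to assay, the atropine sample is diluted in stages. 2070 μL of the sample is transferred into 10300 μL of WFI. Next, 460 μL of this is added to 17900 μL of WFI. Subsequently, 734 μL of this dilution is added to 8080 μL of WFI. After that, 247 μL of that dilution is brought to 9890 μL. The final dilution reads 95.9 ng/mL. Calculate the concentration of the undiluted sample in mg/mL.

11.0 mg/mL

Overall dilution factor = 5.976 × 39.91 × 12.01 × 40.04 = 1.15 × 10⁵.
Original = 95.9 ng/mL × 1.15 × 10⁵ = 1.10 × 10⁷ ng/mL = 11.0 mg/mL.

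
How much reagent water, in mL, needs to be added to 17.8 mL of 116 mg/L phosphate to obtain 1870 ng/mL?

1090 mL

1870 ng/mL = 1.87 mg/L.
V₂ = C₁V₁/C₂ = 116 × 17.8 / 1.87 = 1104 mL.
Diluent to add = V₂ − V₁ = 1104 − 17.8 = 1090 mL.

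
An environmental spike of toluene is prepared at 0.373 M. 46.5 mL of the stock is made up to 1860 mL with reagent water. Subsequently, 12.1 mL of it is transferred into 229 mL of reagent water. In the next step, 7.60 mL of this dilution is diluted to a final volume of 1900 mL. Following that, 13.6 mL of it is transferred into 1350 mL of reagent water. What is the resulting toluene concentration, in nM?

Overall dilution factor = 40 × 19.93 × 250 × 100.3 = 2.00 × 10⁷.
0.373 M / 2.00 × 10⁷ = 1.87 × 10⁻⁸ M = 18.7 nM.

18.7 nM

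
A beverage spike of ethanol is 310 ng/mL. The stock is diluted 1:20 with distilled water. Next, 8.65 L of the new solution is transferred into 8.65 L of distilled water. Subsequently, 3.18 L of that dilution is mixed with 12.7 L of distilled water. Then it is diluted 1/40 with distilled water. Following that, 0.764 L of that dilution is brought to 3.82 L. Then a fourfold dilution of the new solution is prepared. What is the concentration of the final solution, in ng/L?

1.94 ng/L

Overall dilution factor = 20 × 2 × 4.994 × 40 × 5 × 4 = 1.60 × 10⁵.
310 ng/mL / 1.60 × 10⁵ = 1.94 × 10⁻³ ng/mL = 1.94 ng/L.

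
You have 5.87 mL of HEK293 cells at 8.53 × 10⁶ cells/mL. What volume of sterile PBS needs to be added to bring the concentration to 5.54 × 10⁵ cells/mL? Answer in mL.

V₂ = C₁V₁/C₂ = 8.53 × 10⁶ × 5.87 / 5.54 × 10⁵ = 90.4 mL.
Diluent to add = V₂ − V₁ = 90.4 − 5.87 = 84.5 mL.

84.5 mL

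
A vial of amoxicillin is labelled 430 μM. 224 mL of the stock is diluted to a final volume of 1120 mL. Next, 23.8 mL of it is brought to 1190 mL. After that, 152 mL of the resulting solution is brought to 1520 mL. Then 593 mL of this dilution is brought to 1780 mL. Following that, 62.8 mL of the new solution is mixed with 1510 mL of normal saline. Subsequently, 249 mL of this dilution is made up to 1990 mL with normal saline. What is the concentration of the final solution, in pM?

Overall dilution factor = 5 × 50 × 10 × 3.002 × 25.04 × 7.992 = 1.50 × 10⁶.
430 μM / 1.50 × 10⁶ = 2.86 × 10⁻⁴ μM = 286 pM.

286 pM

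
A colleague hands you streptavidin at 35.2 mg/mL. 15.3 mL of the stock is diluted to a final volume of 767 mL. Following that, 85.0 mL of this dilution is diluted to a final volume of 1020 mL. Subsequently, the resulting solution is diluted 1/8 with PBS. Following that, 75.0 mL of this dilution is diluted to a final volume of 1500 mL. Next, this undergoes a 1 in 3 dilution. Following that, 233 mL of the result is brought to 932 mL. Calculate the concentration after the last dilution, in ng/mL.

30.5 ng/mL

Overall dilution factor = 50.13 × 12 × 8 × 20 × 3 × 4 = 1.16 × 10⁶.
35.2 mg/mL / 1.16 × 10⁶ = 3.05 × 10⁻⁵ mg/mL = 30.5 ng/mL.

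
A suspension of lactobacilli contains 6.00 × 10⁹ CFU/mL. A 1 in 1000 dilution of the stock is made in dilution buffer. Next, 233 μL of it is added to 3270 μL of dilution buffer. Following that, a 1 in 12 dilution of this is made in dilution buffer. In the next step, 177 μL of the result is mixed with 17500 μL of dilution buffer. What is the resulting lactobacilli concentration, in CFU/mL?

Overall dilution factor = 1000 × 15.03 × 12 × 99.87 = 1.80 × 10⁷.
6.00 × 10⁹ CFU/mL / 1.80 × 10⁷ = 333 CFU/mL.

333 CFU/mL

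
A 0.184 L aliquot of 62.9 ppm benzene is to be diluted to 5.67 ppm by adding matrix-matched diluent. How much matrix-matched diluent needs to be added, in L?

1.86 L

V₂ = C₁V₁/C₂ = 62.9 × 0.184 / 5.67 = 2.04 L.
Diluent to add = V₂ − V₁ = 2.04 − 0.184 = 1.86 L.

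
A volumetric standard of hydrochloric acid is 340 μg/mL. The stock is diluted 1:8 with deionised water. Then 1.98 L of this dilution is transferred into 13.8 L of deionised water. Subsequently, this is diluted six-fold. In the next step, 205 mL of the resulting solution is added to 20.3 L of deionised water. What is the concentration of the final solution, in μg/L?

Overall dilution factor = 8 × 7.970 × 6 × 100.0 = 3.83 × 10⁴.
340 μg/mL / 3.83 × 10⁴ = 8.89 × 10⁻³ μg/mL = 8.89 μg/L.

8.89 μg/L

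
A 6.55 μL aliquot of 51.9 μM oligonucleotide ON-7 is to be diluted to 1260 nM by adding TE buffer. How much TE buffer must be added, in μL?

263 μL

1260 nM = 1.26 μM.
V₂ = C₁V₁/C₂ = 51.9 × 6.55 / 1.26 = 270 μL.
Diluent to add = V₂ − V₁ = 270 − 6.55 = 263 μL.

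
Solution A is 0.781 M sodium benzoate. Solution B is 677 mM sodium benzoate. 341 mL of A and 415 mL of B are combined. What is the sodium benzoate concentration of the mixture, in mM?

724 mM

C_B = 677 mM = 0.677 M.
C_mix = (C_A·V_A + C_B·V_B)/(V_A + V_B) = (0.781×341 + 0.677×415) / 756.0 = 0.724 M = 724 mM.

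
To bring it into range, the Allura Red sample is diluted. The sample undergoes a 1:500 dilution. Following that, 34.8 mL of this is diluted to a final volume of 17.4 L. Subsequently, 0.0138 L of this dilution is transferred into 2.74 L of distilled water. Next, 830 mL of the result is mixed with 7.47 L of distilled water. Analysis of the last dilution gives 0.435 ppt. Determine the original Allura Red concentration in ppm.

Overall dilution factor = 500 × 500 × 199.6 × 10 = 4.99 × 10⁸.
Original = 0.435 ppt × 4.99 × 10⁸ = 2.17 × 10⁸ ppt = 217 ppm.

217 ppm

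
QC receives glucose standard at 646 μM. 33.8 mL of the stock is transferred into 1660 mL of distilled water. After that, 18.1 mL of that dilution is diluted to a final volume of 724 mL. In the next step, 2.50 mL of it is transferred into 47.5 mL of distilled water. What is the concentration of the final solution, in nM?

Overall dilution factor = 50.11 × 40 × 20 = 4.01 × 10⁴.
646 μM / 4.01 × 10⁴ = 0.0161 μM = 16.1 nM.

16.1 nM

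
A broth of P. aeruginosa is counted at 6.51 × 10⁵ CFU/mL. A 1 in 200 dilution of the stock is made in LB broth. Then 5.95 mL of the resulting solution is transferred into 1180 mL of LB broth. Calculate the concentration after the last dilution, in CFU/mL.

16.3 CFU/mL

Overall dilution factor = 200 × 199.3 = 3.99 × 10⁴.
6.51 × 10⁵ CFU/mL / 3.99 × 10⁴ = 16.3 CFU/mL.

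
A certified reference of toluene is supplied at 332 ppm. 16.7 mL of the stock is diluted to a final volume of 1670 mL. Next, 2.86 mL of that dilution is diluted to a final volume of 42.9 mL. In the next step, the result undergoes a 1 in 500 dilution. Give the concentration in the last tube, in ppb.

0.443 ppb

Overall dilution factor = 100 × 15 × 500 = 7.50 × 10⁵.
332 ppm / 7.50 × 10⁵ = 4.43 × 10⁻⁴ ppm = 0.443 ppb.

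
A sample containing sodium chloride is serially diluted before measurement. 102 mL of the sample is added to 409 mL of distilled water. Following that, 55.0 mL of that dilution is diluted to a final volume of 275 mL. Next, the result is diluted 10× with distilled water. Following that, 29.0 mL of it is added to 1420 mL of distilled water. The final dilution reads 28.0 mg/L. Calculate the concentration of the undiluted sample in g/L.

350 g/L

Overall dilution factor = 5.010 × 5 × 10 × 49.97 = 1.25 × 10⁴.
Original = 28.0 mg/L × 1.25 × 10⁴ = 3.50 × 10⁵ mg/L = 350 g/L.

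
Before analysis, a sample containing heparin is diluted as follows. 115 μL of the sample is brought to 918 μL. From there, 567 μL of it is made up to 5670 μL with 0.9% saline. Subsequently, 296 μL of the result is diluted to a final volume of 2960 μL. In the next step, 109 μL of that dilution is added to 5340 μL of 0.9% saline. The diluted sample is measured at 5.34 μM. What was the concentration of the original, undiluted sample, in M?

0.213 M

Overall dilution factor = 7.983 × 10 × 10 × 49.99 = 3.99 × 10⁴.
Original = 5.34 μM × 3.99 × 10⁴ = 2.13 × 10⁵ μM = 0.213 M.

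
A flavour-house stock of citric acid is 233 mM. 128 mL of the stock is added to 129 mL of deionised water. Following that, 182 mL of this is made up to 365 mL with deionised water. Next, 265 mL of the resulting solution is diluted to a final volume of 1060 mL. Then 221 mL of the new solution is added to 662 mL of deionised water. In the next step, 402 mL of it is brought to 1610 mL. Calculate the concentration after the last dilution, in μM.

Overall dilution factor = 2.008 × 2.005 × 4 × 3.995 × 4.005 = 258.
233 mM / 258 = 0.904 mM = 904 μM.

904 μM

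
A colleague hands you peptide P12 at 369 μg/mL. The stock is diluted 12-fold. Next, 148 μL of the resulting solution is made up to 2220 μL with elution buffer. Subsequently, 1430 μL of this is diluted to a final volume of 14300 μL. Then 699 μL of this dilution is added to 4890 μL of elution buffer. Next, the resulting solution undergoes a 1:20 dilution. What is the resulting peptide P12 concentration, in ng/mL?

Overall dilution factor = 12 × 15 × 10 × 7.996 × 20 = 2.88 × 10⁵.
369 μg/mL / 2.88 × 10⁵ = 1.28 × 10⁻³ μg/mL = 1.28 ng/mL.

1.28 ng/mL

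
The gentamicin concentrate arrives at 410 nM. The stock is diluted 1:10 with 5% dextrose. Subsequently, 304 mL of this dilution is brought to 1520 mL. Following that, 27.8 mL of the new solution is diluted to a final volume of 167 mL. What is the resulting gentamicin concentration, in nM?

1.37 nM

Overall dilution factor = 10 × 5 × 6.007 = 300.
410 nM / 300 = 1.37 nM.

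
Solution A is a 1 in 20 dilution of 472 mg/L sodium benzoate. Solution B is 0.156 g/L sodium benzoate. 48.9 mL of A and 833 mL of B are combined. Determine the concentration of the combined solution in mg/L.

C_A = 472 mg/L / 20 = 23.6 mg/L.
C_B = 0.156 g/L = 156 mg/L.
C_mix = (C_A·V_A + C_B·V_B)/(V_A + V_B) = (23.6×48.9 + 156×833) / 881.9 = 149 mg/L.

149 mg/L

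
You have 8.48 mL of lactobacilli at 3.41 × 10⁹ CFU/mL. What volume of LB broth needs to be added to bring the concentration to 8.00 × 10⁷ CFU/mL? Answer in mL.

V₂ = C₁V₁/C₂ = 3.41 × 10⁹ × 8.48 / 8.00 × 10⁷ = 361 mL.
Diluent to add = V₂ − V₁ = 361 − 8.48 = 353 mL.

353 mL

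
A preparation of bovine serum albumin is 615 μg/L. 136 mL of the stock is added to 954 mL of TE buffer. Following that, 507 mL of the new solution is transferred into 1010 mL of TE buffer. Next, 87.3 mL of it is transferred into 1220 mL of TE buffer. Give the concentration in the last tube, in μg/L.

Overall dilution factor = 8.015 × 2.992 × 14.97 = 359.
615 μg/L / 359 = 1.71 μg/L.

1.71 μg/L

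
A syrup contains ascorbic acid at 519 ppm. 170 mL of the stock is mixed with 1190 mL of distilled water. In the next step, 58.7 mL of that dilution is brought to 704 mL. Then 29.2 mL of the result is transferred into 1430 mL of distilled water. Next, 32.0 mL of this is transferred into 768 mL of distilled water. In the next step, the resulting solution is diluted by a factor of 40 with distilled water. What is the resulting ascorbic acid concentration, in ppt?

Overall dilution factor = 8 × 11.99 × 49.97 × 25 × 40 = 4.79 × 10⁶.
519 ppm / 4.79 × 10⁶ = 1.08 × 10⁻⁴ ppm = 108 ppt.

108 ppt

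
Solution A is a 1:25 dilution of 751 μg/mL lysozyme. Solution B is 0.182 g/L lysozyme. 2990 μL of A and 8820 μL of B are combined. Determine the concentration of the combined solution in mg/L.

144 mg/L

C_A = 751 μg/mL / 25 = 30.0 μg/mL.
C_B = 0.182 g/L = 182 μg/mL.
C_mix = (C_A·V_A + C_B·V_B)/(V_A + V_B) = (30.0×2990 + 182×8820) / 11810 = 144 μg/mL = 144 mg/L.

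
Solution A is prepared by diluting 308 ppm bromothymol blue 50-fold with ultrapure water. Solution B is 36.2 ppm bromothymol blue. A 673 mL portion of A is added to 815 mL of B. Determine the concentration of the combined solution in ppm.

C_A = 308 ppm / 50 = 6.16 ppm.
C_mix = (C_A·V_A + C_B·V_B)/(V_A + V_B) = (6.16×673 + 36.2×815) / 1488 = 22.6 ppm.

22.6 ppm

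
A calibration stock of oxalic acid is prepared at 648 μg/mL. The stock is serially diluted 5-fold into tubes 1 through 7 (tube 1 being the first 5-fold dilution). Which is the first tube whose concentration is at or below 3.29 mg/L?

Tube n has concentration 648 μg/mL / 5ⁿ.
Need 5ⁿ ≥ 648 μg/mL / 3.29 mg/L = 197, so n ≥ 3.28.
First such tube: n = 4.

tube 4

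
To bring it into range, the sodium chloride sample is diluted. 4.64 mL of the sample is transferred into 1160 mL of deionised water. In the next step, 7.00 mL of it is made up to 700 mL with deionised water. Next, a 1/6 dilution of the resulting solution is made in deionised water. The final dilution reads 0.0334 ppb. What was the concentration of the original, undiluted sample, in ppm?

Overall dilution factor = 251 × 100 × 6 = 1.51 × 10⁵.
Original = 0.0334 ppb × 1.51 × 10⁵ = 5030 ppb = 5.03 ppm.

5.03 ppm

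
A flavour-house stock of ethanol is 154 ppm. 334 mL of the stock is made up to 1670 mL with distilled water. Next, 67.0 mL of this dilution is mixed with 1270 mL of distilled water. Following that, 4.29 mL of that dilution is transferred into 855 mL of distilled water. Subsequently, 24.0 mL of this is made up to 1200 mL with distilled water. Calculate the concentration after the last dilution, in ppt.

154 ppt

Overall dilution factor = 5 × 19.96 × 200.3 × 50 = 9.99 × 10⁵.
154 ppm / 9.99 × 10⁵ = 1.54 × 10⁻⁴ ppm = 154 ppt.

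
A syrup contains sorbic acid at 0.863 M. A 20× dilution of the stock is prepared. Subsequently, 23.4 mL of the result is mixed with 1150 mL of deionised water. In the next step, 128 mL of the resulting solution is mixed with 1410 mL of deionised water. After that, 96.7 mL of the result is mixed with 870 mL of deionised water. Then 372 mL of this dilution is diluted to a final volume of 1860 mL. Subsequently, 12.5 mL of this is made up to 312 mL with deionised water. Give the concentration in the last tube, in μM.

Overall dilution factor = 20 × 50.15 × 12.02 × 9.997 × 5 × 24.96 = 1.50 × 10⁷.
0.863 M / 1.50 × 10⁷ = 5.74 × 10⁻⁸ M = 0.0574 μM.

0.0574 μM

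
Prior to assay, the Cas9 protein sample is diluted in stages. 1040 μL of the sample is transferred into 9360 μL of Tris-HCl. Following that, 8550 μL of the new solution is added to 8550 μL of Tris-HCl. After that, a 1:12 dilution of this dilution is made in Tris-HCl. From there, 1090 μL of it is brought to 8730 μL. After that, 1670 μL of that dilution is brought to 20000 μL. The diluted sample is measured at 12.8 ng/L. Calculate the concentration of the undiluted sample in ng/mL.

Overall dilution factor = 10 × 2 × 12 × 8.009 × 11.98 = 2.30 × 10⁴.
Original = 12.8 ng/L × 2.30 × 10⁴ = 2.95 × 10⁵ ng/L = 295 ng/mL.

295 ng/mL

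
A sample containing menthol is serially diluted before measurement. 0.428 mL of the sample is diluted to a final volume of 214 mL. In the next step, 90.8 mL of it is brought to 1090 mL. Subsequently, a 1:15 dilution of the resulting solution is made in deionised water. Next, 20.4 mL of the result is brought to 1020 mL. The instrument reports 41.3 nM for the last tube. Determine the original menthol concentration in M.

Overall dilution factor = 500 × 12.00 × 15 × 50 = 4.50 × 10⁶.
Original = 41.3 nM × 4.50 × 10⁶ = 1.86 × 10⁸ nM = 0.186 M.

0.186 M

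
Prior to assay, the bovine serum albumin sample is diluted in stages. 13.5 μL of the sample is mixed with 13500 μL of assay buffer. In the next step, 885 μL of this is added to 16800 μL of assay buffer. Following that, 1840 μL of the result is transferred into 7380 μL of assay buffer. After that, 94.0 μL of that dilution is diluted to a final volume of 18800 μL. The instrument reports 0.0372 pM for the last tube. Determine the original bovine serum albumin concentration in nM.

Overall dilution factor = 1001 × 19.98 × 5.011 × 200 = 2.00 × 10⁷.
Original = 0.0372 pM × 2.00 × 10⁷ = 7.46 × 10⁵ pM = 746 nM.

746 nM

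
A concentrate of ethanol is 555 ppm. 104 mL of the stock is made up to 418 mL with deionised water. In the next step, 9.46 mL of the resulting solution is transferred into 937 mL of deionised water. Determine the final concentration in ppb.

1380 ppb

Overall dilution factor = 4.019 × 100.0 = 402.
555 ppm / 402 = 1.38 ppm = 1380 ppb.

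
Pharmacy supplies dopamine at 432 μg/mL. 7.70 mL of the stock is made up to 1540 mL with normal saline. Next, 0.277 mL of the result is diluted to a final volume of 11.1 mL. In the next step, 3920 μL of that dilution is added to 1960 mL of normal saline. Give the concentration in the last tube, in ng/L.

108 ng/L

Overall dilution factor = 200 × 40.07 × 501 = 4.02 × 10⁶.
432 μg/mL / 4.02 × 10⁶ = 1.08 × 10⁻⁴ μg/mL = 108 ng/L.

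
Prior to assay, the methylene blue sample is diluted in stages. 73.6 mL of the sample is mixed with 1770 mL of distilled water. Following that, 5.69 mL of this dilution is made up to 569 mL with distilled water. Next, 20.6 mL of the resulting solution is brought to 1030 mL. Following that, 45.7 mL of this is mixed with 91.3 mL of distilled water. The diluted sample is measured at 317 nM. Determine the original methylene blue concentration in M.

0.119 M

Overall dilution factor = 25.05 × 100 × 50 × 2.998 = 3.75 × 10⁵.
Original = 317 nM × 3.75 × 10⁵ = 1.19 × 10⁸ nM = 0.119 M.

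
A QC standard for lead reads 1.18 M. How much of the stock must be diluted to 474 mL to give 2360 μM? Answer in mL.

2360 μM = 2.36 × 10⁻³ M.
V₁ = C₂V₂/C₁ = 2.36 × 10⁻³ × 474 / 1.18 = 0.948 mL.

0.948 mL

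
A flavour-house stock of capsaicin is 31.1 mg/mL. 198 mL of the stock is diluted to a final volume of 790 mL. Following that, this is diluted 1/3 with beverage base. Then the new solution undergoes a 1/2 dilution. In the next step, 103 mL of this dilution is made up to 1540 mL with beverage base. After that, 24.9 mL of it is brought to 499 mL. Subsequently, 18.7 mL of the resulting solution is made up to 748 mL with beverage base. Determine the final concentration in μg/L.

Overall dilution factor = 3.990 × 3 × 2 × 14.95 × 20.04 × 40 = 2.87 × 10⁵.
31.1 mg/mL / 2.87 × 10⁵ = 1.08 × 10⁻⁴ mg/mL = 108 μg/L.

108 μg/L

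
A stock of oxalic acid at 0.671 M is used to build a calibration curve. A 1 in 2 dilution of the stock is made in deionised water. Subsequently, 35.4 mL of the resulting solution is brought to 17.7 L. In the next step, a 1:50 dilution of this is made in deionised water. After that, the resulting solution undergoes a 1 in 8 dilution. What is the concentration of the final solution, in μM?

Overall dilution factor = 2 × 500 × 50 × 8 = 4.00 × 10⁵.
0.671 M / 4.00 × 10⁵ = 1.68 × 10⁻⁶ M = 1.68 μM.

1.68 μM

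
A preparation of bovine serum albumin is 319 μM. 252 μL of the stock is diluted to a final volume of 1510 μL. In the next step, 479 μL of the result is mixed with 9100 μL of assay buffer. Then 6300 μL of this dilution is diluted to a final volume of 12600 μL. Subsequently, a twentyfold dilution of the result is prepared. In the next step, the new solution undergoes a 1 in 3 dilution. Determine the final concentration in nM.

Overall dilution factor = 5.992 × 20.00 × 2 × 20 × 3 = 1.44 × 10⁴.
319 μM / 1.44 × 10⁴ = 0.0222 μM = 22.2 nM.

22.2 nM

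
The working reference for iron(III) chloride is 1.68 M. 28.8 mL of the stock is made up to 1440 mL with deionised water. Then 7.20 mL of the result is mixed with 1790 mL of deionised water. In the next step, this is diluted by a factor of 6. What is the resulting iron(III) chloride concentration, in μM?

Overall dilution factor = 50 × 249.6 × 6 = 7.49 × 10⁴.
1.68 M / 7.49 × 10⁴ = 2.24 × 10⁻⁵ M = 22.4 μM.

22.4 μM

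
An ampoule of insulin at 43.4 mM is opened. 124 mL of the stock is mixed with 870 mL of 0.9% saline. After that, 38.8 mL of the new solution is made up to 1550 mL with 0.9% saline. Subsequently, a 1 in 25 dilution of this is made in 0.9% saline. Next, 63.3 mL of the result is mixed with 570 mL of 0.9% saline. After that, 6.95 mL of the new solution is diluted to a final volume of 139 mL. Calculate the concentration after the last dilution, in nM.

Overall dilution factor = 8.016 × 39.95 × 25 × 10.00 × 20 = 1.60 × 10⁶.
43.4 mM / 1.60 × 10⁶ = 2.71 × 10⁻⁵ mM = 27.1 nM.

27.1 nM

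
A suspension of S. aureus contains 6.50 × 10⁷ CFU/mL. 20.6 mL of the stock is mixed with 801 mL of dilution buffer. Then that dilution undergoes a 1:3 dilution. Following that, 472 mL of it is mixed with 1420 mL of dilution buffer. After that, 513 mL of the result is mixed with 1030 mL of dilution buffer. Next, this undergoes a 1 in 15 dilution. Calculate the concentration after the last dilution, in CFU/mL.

Overall dilution factor = 39.88 × 3 × 4.008 × 3.008 × 15 = 2.16 × 10⁴.
6.50 × 10⁷ CFU/mL / 2.16 × 10⁴ = 3000 CFU/mL.

3000 CFU/mL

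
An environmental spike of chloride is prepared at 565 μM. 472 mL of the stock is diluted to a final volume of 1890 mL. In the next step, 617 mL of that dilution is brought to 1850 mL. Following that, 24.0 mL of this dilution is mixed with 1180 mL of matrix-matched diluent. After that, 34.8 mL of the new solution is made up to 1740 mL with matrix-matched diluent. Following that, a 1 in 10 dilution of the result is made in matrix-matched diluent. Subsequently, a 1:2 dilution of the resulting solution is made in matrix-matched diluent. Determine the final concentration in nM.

0.938 nM

Overall dilution factor = 4.004 × 2.998 × 50.17 × 50 × 10 × 2 = 6.02 × 10⁵.
565 μM / 6.02 × 10⁵ = 9.38 × 10⁻⁴ μM = 0.938 nM.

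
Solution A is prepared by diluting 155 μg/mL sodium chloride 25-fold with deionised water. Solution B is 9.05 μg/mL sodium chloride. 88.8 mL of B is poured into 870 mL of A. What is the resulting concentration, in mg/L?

C_A = 155 μg/mL / 25 = 6.20 μg/mL.
C_mix = (C_A·V_A + C_B·V_B)/(V_A + V_B) = (6.20×870 + 9.05×88.8) / 958.8 = 6.46 μg/mL = 6.46 mg/L.

6.46 mg/L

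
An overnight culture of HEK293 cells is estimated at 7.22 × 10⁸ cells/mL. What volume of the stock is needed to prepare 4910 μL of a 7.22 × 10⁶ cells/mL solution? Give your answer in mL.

0.0491 mL

V₁ = C₂V₂/C₁ = 7.22 × 10⁶ × 4910 / 7.22 × 10⁸ = 49.1 μL = 0.0491 mL.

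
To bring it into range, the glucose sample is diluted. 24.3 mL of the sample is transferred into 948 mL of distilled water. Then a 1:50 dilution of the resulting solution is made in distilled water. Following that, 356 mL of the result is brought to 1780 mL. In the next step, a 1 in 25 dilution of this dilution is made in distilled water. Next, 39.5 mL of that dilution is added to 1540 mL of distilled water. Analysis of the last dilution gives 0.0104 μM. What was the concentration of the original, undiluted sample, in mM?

Overall dilution factor = 40.01 × 50 × 5 × 25 × 39.99 = 10.00 × 10⁶.
Original = 0.0104 μM × 10.00 × 10⁶ = 1.04 × 10⁵ μM = 104 mM.

104 mM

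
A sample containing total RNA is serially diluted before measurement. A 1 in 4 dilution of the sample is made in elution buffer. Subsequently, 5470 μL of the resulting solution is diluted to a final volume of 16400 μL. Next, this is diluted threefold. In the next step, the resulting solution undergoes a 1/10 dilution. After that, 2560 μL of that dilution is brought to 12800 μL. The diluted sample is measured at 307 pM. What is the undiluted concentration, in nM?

Overall dilution factor = 4 × 2.998 × 3 × 10 × 5 = 1799.
Original = 307 pM × 1799 = 5.52 × 10⁵ pM = 552 nM.

552 nM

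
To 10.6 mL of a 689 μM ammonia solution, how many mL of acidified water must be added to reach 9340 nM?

771 mL

9340 nM = 9.34 μM.
V₂ = C₁V₁/C₂ = 689 × 10.6 / 9.34 = 782 mL.
Diluent to add = V₂ − V₁ = 782 − 10.6 = 771 mL.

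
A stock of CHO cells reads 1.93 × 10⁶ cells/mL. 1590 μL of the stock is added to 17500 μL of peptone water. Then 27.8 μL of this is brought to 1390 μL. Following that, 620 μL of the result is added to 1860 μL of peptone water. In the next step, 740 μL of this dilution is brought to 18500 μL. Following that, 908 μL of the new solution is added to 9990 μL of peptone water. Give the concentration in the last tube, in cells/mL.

Overall dilution factor = 12.01 × 50 × 4 × 25 × 12.00 = 7.21 × 10⁵.
1.93 × 10⁶ cells/mL / 7.21 × 10⁵ = 2.68 cells/mL.

2.68 cells/mL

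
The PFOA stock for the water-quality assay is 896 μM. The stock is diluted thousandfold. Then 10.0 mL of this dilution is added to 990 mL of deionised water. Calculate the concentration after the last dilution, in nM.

Overall dilution factor = 1000 × 100 = 1.00 × 10⁵.
896 μM / 1.00 × 10⁵ = 8.96 × 10⁻³ μM = 8.96 nM.

8.96 nM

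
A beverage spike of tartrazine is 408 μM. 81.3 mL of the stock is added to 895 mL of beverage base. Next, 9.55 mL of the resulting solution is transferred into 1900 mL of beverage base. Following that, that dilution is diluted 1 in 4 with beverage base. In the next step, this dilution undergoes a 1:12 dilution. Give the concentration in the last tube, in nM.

3.54 nM

Overall dilution factor = 12.01 × 200.0 × 4 × 12 = 1.15 × 10⁵.
408 μM / 1.15 × 10⁵ = 3.54 × 10⁻³ μM = 3.54 nM.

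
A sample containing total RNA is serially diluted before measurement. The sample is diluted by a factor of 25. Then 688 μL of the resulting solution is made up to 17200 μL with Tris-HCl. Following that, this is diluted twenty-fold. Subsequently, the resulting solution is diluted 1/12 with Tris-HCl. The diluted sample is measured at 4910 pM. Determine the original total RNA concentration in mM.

Overall dilution factor = 25 × 25 × 20 × 12 = 1.50 × 10⁵.
Original = 4910 pM × 1.50 × 10⁵ = 7.37 × 10⁸ pM = 0.736 mM.

0.736 mM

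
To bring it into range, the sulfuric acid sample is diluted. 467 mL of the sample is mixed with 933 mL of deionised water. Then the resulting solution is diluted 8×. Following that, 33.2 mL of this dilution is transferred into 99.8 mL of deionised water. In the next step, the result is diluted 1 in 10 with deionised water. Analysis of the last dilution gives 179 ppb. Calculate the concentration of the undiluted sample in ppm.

172 ppm

Overall dilution factor = 2.998 × 8 × 4.006 × 10 = 961.
Original = 179 ppb × 961 = 1.72 × 10⁵ ppb = 172 ppm.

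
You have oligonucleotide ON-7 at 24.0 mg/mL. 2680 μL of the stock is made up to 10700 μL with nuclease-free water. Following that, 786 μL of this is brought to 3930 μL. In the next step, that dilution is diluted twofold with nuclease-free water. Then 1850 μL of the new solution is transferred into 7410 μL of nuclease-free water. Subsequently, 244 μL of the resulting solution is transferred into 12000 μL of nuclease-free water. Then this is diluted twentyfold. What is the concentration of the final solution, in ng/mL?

120 ng/mL

Overall dilution factor = 3.993 × 5 × 2 × 5.005 × 50.18 × 20 = 2.01 × 10⁵.
24.0 mg/mL / 2.01 × 10⁵ = 1.20 × 10⁻⁴ mg/mL = 120 ng/mL.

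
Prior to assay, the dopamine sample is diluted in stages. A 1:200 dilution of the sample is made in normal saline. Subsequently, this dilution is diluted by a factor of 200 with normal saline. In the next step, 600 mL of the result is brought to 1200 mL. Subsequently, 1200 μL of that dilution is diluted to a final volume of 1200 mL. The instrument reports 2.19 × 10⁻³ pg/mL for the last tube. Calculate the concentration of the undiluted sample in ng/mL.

175 ng/mL

Overall dilution factor = 200 × 200 × 2 × 1000 = 8.00 × 10⁷.
Original = 2.19 × 10⁻³ pg/mL × 8.00 × 10⁷ = 1.75 × 10⁵ pg/mL = 175 ng/mL.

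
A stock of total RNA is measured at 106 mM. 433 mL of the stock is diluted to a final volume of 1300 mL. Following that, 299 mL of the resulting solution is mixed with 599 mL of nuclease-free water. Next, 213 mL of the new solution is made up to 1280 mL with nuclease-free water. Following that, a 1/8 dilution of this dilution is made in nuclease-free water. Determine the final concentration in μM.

245 μM

Overall dilution factor = 3.002 × 3.003 × 6.009 × 8 = 433.
106 mM / 433 = 0.245 mM = 245 μM.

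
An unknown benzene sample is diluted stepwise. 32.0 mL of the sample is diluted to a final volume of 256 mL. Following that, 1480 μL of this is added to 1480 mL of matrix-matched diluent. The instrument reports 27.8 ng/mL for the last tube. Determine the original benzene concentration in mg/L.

223 mg/L

Overall dilution factor = 8 × 1001 = 8008.
Original = 27.8 ng/mL × 8008 = 2.23 × 10⁵ ng/mL = 223 mg/L.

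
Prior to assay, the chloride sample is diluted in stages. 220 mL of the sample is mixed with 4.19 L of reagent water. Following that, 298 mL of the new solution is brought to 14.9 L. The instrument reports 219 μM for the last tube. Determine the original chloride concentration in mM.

Overall dilution factor = 20.05 × 50 = 1002.
Original = 219 μM × 1002 = 2.19 × 10⁵ μM = 219 mM.

219 mM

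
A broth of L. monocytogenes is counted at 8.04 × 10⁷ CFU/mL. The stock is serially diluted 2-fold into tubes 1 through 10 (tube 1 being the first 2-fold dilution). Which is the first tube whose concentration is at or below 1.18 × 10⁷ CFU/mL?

Tube n has concentration 8.04 × 10⁷ CFU/mL / 2ⁿ.
Need 2ⁿ ≥ 8.04 × 10⁷ CFU/mL / 1.18 × 10⁷ CFU/mL = 6.81, so n ≥ 2.77.
First such tube: n = 3.

tube 3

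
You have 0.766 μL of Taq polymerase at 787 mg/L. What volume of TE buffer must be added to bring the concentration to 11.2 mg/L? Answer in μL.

V₂ = C₁V₁/C₂ = 787 × 0.766 / 11.2 = 53.8 μL.
Diluent to add = V₂ − V₁ = 53.8 − 0.766 = 53.1 μL.

53.1 μL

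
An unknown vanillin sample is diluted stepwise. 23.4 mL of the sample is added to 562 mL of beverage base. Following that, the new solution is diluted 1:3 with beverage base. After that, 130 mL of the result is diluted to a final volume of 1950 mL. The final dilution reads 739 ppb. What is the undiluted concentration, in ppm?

832 ppm

Overall dilution factor = 25.02 × 3 × 15 = 1126.
Original = 739 ppb × 1126 = 8.32 × 10⁵ ppb = 832 ppm.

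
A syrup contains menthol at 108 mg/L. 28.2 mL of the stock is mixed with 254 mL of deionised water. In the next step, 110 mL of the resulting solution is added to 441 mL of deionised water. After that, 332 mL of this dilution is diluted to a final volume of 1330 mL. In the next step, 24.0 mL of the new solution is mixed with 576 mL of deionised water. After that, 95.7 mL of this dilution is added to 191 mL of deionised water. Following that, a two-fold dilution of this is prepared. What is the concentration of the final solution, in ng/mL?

3.59 ng/mL

Overall dilution factor = 10.01 × 5.009 × 4.006 × 25 × 2.996 × 2 = 3.01 × 10⁴.
108 mg/L / 3.01 × 10⁴ = 3.59 × 10⁻³ mg/L = 3.59 ng/mL.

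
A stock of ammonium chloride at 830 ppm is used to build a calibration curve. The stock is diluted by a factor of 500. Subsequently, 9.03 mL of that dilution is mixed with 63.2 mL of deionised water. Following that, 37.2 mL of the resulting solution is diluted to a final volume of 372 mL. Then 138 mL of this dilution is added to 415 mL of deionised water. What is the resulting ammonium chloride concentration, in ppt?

Overall dilution factor = 500 × 7.999 × 10 × 4.007 = 1.60 × 10⁵.
830 ppm / 1.60 × 10⁵ = 5.18 × 10⁻³ ppm = 5180 ppt.

5180 ppt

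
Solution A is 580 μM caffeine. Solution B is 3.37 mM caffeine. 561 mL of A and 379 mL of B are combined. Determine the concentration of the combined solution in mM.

1.70 mM

C_B = 3.37 mM = 3370 μM.
C_mix = (C_A·V_A + C_B·V_B)/(V_A + V_B) = (580×561 + 3370×379) / 940.0 = 1705 μM = 1.70 mM.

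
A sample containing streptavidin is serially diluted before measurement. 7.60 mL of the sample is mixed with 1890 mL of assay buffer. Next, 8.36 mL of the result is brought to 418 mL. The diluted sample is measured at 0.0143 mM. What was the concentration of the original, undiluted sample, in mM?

179 mM

Overall dilution factor = 249.7 × 50 = 1.25 × 10⁴.
Original = 0.0143 mM × 1.25 × 10⁴ = 179 mM.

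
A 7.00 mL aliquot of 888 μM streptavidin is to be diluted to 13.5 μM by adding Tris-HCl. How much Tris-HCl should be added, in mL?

V₂ = C₁V₁/C₂ = 888 × 7.00 / 13.5 = 460 mL.
Diluent to add = V₂ − V₁ = 460 − 7.00 = 453 mL.

453 mL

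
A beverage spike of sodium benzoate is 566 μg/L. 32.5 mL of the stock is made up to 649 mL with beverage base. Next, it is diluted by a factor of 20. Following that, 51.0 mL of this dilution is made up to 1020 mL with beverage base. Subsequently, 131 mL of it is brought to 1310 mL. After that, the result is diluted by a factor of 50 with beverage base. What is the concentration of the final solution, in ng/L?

Overall dilution factor = 19.97 × 20 × 20 × 10 × 50 = 3.99 × 10⁶.
566 μg/L / 3.99 × 10⁶ = 1.42 × 10⁻⁴ μg/L = 0.142 ng/L.

0.142 ng/L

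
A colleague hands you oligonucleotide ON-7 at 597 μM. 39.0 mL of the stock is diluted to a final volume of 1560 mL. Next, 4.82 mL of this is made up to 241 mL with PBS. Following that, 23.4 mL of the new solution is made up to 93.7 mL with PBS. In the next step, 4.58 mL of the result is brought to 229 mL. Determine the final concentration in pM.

Overall dilution factor = 40 × 50 × 4.004 × 50 = 4.00 × 10⁵.
597 μM / 4.00 × 10⁵ = 1.49 × 10⁻³ μM = 1490 pM.

1490 pM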